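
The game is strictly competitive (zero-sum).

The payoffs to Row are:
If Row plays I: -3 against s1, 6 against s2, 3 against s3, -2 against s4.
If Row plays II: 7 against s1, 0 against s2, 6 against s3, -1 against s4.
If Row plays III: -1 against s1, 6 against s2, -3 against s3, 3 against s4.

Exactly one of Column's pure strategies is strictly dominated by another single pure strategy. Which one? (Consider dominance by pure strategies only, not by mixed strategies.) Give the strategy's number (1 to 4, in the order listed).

Column prefers columns that give Row less. Compare s2 with s4: -2 < 6, -1 < 0, 3 < 6.
So s4 strictly dominates s2 for Column; s2 is strictly dominated.

2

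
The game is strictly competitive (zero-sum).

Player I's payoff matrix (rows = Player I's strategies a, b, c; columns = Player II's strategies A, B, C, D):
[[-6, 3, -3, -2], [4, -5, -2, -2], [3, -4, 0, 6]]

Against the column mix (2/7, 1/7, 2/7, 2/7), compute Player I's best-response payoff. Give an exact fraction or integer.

a: (-6)·(2/7) + (3)·(1/7) + (-3)·(2/7) + (-2)·(2/7) = -19/7.
b: (4)·(2/7) + (-5)·(1/7) + (-2)·(2/7) + (-2)·(2/7) = -5/7.
c: (3)·(2/7) + (-4)·(1/7) + (0)·(2/7) + (6)·(2/7) = 2.
The best pure response is c with expected payoff 2.

2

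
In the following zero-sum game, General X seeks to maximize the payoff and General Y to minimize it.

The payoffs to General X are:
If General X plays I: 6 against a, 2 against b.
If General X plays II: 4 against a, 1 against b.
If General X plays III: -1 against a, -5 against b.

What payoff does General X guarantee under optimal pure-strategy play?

Row minima: 2, 1, -5 → General X's maximin is 2.
Column maxima: 6, 2 → General Y's minimax is 2.
They coincide at (I, b), so the value is 2.

2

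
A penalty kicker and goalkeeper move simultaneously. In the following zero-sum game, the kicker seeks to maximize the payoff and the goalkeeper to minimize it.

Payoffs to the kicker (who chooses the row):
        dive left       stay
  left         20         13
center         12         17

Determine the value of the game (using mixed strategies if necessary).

46/3

Row minima are 13 and 12, so the kicker's maximin is 13; column maxima are 20 and 17, so the goalkeeper's minimax is 17. These differ, so the equilibrium is in mixed strategies.
Let the kicker play left with probability p. The goalkeeper is indifferent when 20p + 12(1−p) = 13p + 17(1−p), giving p = 5/12.
Let the goalkeeper play dive left with probability q. The kicker is indifferent when 20q + 13(1−q) = 12q + 17(1−q), giving q = 1/3.
The value is 20·(1/3) + (13)·(2/3) = 46/3.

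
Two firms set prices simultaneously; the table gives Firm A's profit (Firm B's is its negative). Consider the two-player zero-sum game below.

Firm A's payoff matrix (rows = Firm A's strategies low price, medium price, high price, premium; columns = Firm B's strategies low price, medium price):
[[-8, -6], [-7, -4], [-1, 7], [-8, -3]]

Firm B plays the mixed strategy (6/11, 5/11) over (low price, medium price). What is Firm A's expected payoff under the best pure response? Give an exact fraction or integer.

low price: (-8)·(6/11) + (-6)·(5/11) = -78/11.
medium price: (-7)·(6/11) + (-4)·(5/11) = -62/11.
high price: (-1)·(6/11) + (7)·(5/11) = 29/11.
premium: (-8)·(6/11) + (-3)·(5/11) = -63/11.
The best pure response is high price with expected payoff 29/11.

29/11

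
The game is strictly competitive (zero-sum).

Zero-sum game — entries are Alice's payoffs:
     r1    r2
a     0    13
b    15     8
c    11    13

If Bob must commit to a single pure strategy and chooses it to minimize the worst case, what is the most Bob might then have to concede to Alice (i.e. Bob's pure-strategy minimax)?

The worst case (largest entry) in each column is r1: 15, r2: 13.
The best (smallest) of these is 13.

13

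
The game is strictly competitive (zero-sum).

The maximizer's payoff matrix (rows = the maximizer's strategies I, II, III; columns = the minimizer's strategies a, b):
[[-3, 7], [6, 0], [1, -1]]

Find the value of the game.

21/8

Row III is strictly dominated by row II, so the maximizer never plays it.
The remaining 2×2 game on (I, II) × (a, b) has no saddle point. Let the maximizer play I with probability p; indifference gives −3p + 6(1−p) = 7p, so p = 3/8.
Similarly the minimizer's optimal q on a is 7/16, and the value is -3·(7/16) + (7)·(9/16) = 21/8.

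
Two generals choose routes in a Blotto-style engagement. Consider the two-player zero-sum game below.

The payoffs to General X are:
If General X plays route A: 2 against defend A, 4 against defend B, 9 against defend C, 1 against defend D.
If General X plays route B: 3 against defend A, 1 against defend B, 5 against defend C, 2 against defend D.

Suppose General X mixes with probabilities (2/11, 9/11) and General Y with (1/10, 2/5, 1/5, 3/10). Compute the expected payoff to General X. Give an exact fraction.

Against (1/10, 2/5, 1/5, 3/10), each row's expected payoff is route A: 39/10; route B: 23/10.
Taking the (2/11, 9/11)-weighted average: (2/11)·(39/10) + (9/11)·(23/10) = 57/22.

57/22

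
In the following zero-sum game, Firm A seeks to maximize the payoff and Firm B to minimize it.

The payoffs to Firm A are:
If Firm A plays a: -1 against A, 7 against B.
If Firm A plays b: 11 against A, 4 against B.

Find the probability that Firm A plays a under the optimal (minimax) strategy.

7/15

Row minima are -1 and 4, so Firm A's maximin is 4; column maxima are 11 and 7, so Firm B's minimax is 7. These differ, so the equilibrium is in mixed strategies.
Let Firm A play a with probability p. Firm B is indifferent when −p + 11(1−p) = 7p + 4(1−p), giving p = 7/15.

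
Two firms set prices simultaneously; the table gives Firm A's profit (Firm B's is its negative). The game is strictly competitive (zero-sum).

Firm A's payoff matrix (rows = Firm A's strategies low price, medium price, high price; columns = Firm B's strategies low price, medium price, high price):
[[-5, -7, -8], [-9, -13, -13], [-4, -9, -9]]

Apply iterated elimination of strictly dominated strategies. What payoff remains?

-8

Row medium price is strictly dominated by row low price (-5>-9, -7>-13, -8>-13); eliminate medium price.
Column low price is strictly dominated by medium price for Firm B (-7<-5, -9<-4); eliminate low price.
Row high price is strictly dominated by row low price (-7>-9, -8>-9); eliminate high price.
Column medium price is strictly dominated by high price for Firm B (-8<-7); eliminate medium price.
Only (low price, high price) remains, with payoff -8.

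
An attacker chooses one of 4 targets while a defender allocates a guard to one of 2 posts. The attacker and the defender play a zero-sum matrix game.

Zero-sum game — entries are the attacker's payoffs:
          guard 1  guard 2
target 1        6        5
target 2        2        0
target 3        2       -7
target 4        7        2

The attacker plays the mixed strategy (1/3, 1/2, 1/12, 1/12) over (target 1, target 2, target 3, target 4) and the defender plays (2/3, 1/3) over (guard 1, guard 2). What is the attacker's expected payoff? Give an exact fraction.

Against (2/3, 1/3), each row's expected payoff is target 1: 17/3; target 2: 4/3; target 3: -1; target 4: 16/3.
Taking the (1/3, 1/2, 1/12, 1/12)-weighted average: (1/3)·(17/3) + (1/2)·(4/3) + (1/12)·(-1) + (1/12)·(16/3) = 35/12.

35/12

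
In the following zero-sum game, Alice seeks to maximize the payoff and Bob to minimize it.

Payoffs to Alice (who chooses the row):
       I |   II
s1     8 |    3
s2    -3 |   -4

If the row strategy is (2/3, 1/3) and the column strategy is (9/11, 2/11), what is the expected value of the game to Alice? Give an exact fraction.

Against (9/11, 2/11), each row's expected payoff is s1: 78/11; s2: -35/11.
Taking the (2/3, 1/3)-weighted average: (2/3)·(78/11) + (1/3)·(-35/11) = 11/3.

11/3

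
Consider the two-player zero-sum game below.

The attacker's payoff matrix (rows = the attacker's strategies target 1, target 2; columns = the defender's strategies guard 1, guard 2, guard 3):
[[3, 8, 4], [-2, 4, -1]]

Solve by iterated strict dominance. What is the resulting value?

3

Row target 2 is strictly dominated by row target 1 (3>-2, 8>4, 4>-1); eliminate target 2.
Column guard 2 is strictly dominated by guard 1 for the defender (3<8); eliminate guard 2.
Column guard 3 is strictly dominated by guard 1 for the defender (3<4); eliminate guard 3.
Only (target 1, guard 1) remains, with payoff 3.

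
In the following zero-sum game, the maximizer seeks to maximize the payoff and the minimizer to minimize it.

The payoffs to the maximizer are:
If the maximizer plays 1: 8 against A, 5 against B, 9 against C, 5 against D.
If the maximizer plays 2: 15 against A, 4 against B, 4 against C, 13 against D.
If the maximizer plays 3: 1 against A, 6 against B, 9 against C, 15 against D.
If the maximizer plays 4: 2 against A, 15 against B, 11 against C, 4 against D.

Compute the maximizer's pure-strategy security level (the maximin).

The worst-case payoff for each row is 1: 5, 2: 4, 3: 1, 4: 2.
The best of these is 5.

5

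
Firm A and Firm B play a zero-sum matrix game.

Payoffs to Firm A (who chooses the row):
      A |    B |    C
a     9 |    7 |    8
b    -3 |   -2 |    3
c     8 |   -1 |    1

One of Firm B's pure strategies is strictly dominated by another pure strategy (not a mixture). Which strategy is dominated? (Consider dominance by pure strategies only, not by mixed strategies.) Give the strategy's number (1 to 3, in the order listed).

Firm B prefers columns that give Firm A less. Compare C with B: 7 < 8, -2 < 3, -1 < 1.
So B strictly dominates C for Firm B; C is strictly dominated.

3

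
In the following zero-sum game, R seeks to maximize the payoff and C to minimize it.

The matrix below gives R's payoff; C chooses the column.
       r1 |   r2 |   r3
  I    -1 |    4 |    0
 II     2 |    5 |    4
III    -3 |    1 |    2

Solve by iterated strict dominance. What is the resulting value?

2

Column r2 is strictly dominated by r1 for C (-1<4, 2<5, -3<1); eliminate r2.
Row III is strictly dominated by row II (2>-3, 4>2); eliminate III.
Column r3 is strictly dominated by r1 for C (-1<0, 2<4); eliminate r3.
Row I is strictly dominated by row II (2>-1); eliminate I.
Only (II, r1) remains, with payoff 2.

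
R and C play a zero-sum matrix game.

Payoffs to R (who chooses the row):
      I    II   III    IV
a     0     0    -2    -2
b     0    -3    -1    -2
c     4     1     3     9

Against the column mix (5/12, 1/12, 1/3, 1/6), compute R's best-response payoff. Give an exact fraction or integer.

17/4

a: (0)·(5/12) + (0)·(1/12) + (-2)·(1/3) + (-2)·(1/6) = -1.
b: (0)·(5/12) + (-3)·(1/12) + (-1)·(1/3) + (-2)·(1/6) = -11/12.
c: (4)·(5/12) + (1)·(1/12) + (3)·(1/3) + (9)·(1/6) = 17/4.
The best pure response is c with expected payoff 17/4.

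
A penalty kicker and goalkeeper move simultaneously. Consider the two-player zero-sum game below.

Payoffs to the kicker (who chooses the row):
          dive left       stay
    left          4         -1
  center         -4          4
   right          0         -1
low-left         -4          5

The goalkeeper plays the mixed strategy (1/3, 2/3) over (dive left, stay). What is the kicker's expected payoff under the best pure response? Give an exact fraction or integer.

2

left: (4)·(1/3) + (-1)·(2/3) = 2/3.
center: (-4)·(1/3) + (4)·(2/3) = 4/3.
right: (0)·(1/3) + (-1)·(2/3) = -2/3.
low-left: (-4)·(1/3) + (5)·(2/3) = 2.
The best pure response is low-left with expected payoff 2.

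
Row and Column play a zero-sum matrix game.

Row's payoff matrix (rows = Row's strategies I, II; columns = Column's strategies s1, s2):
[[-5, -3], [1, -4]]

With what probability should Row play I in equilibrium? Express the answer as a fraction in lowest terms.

5/7

Row minima are -5 and -4, so Row's maximin is -4; column maxima are 1 and -3, so Column's minimax is -3. These differ, so the equilibrium is in mixed strategies.
Let Row play I with probability p. Column is indifferent when −5p + (1−p) = −3p − 4(1−p), giving p = 5/7.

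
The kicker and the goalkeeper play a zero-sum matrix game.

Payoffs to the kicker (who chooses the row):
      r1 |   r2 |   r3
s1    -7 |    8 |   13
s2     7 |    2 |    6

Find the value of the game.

7/2

Column r3 is strictly dominated by r2 for the goalkeeper (it gives the kicker more in every row).
The remaining 2×2 game on (s1, s2) × (r1, r2) has no saddle point. Let the kicker play s1 with probability p; indifference gives −7p + 7(1−p) = 8p + 2(1−p), so p = 1/4.
Similarly the goalkeeper's optimal q on r1 is 3/10, and the value is -7·(3/10) + (8)·(7/10) = 7/2.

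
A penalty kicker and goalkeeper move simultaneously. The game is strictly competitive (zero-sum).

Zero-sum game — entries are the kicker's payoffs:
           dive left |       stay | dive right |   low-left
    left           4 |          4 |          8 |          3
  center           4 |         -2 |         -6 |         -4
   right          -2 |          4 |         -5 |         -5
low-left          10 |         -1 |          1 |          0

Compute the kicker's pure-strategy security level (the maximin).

The worst-case payoff for each row is left: 3, center: -6, right: -5, low-left: -1.
The best of these is 3.

3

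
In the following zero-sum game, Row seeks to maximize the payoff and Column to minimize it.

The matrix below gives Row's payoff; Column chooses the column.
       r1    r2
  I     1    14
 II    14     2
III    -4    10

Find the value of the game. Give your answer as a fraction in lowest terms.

Row III is strictly dominated by row I, so Row never plays it.
The remaining 2×2 game on (I, II) × (r1, r2) has no saddle point. Let Row play I with probability p; indifference gives p + 14(1−p) = 14p + 2(1−p), so p = 12/25.
Similarly Column's optimal q on r1 is 12/25, and the value is 1·(12/25) + (14)·(13/25) = 194/25.

194/25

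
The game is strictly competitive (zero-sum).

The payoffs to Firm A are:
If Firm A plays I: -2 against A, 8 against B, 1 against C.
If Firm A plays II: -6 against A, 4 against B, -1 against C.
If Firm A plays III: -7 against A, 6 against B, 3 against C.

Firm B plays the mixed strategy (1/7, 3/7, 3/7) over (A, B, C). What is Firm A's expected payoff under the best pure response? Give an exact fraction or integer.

25/7

I: (-2)·(1/7) + (8)·(3/7) + (1)·(3/7) = 25/7.
II: (-6)·(1/7) + (4)·(3/7) + (-1)·(3/7) = 3/7.
III: (-7)·(1/7) + (6)·(3/7) + (3)·(3/7) = 20/7.
The best pure response is I with expected payoff 25/7.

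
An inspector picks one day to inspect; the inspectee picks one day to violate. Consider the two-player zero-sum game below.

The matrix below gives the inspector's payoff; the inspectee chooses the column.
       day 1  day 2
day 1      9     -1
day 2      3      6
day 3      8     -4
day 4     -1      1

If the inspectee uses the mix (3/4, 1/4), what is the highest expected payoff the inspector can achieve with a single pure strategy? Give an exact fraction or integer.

day 1: (9)·(3/4) + (-1)·(1/4) = 13/2.
day 2: (3)·(3/4) + (6)·(1/4) = 15/4.
day 3: (8)·(3/4) + (-4)·(1/4) = 5.
day 4: (-1)·(3/4) + (1)·(1/4) = -1/2.
The best pure response is day 1 with expected payoff 13/2.

13/2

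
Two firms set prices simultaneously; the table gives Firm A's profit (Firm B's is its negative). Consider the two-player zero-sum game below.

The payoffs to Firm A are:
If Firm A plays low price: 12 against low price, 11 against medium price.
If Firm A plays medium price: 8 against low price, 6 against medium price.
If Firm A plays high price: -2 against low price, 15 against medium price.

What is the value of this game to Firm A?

Row medium price is strictly dominated by row low price, so Firm A never plays it.
The remaining 2×2 game on (low price, high price) × (low price, medium price) has no saddle point. Let Firm A play low price with probability p; indifference gives 12p − 2(1−p) = 11p + 15(1−p), so p = 17/18.
Similarly Firm B's optimal q on low price is 2/9, and the value is 12·(2/9) + (11)·(7/9) = 101/9.

101/9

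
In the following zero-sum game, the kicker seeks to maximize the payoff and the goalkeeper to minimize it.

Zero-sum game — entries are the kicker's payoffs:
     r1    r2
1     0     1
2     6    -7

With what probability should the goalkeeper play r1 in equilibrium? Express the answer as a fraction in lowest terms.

4/7

Row minima are 0 and -7, so the kicker's maximin is 0; column maxima are 6 and 1, so the goalkeeper's minimax is 1. These differ, so the equilibrium is in mixed strategies.
Let the goalkeeper play r1 with probability q. The kicker is indifferent when (1−q) = 6q − 7(1−q), giving q = 4/7.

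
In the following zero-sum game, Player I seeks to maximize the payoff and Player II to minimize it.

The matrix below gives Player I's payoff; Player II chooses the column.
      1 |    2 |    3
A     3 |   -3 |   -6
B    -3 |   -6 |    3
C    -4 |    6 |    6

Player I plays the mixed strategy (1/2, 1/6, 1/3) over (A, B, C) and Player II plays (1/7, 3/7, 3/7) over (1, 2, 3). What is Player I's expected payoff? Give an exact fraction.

Against (1/7, 3/7, 3/7), each row's expected payoff is A: -24/7; B: -12/7; C: 32/7.
Taking the (1/2, 1/6, 1/3)-weighted average: (1/2)·(-24/7) + (1/6)·(-12/7) + (1/3)·(32/7) = -10/21.

-10/21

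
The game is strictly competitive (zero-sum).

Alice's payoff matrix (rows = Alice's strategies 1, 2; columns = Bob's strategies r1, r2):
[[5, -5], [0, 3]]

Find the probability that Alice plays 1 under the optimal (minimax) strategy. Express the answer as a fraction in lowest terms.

3/13

Row minima are -5 and 0, so Alice's maximin is 0; column maxima are 5 and 3, so Bob's minimax is 3. These differ, so the equilibrium is in mixed strategies.
Let Alice play 1 with probability p. Bob is indifferent when 5p = −5p + 3(1−p), giving p = 3/13.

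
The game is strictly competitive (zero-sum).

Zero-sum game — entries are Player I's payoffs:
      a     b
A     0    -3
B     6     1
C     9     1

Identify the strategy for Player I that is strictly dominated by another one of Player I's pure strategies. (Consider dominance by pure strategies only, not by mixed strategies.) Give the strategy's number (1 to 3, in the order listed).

1

Compare A with B: 6 > 0, 1 > -3.
So B strictly dominates A for Player I; A is strictly dominated.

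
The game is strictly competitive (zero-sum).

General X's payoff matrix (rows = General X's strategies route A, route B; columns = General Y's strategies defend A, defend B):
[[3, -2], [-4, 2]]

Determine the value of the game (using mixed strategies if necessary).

-2/11

Row minima are -2 and -4, so General X's maximin is -2; column maxima are 3 and 2, so General Y's minimax is 2. These differ, so the equilibrium is in mixed strategies.
Let General X play route A with probability p. General Y is indifferent when 3p − 4(1−p) = −2p + 2(1−p), giving p = 6/11.
Let General Y play defend A with probability q. General X is indifferent when 3q − 2(1−q) = −4q + 2(1−q), giving q = 4/11.
The value is 3·(4/11) + (-2)·(7/11) = -2/11.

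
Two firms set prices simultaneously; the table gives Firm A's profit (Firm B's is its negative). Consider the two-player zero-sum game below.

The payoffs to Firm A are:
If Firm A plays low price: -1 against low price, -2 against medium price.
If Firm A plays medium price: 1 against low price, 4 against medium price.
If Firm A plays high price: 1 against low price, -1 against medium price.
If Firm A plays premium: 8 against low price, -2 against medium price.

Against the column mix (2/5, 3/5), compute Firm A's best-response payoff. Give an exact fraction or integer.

low price: (-1)·(2/5) + (-2)·(3/5) = -8/5.
medium price: (1)·(2/5) + (4)·(3/5) = 14/5.
high price: (1)·(2/5) + (-1)·(3/5) = -1/5.
premium: (8)·(2/5) + (-2)·(3/5) = 2.
The best pure response is medium price with expected payoff 14/5.

14/5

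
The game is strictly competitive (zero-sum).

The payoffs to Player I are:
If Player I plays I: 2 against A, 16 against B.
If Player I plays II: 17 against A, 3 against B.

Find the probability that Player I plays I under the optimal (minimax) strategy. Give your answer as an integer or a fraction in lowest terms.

1/2

Row minima are 2 and 3, so Player I's maximin is 3; column maxima are 17 and 16, so Player II's minimax is 16. These differ, so the equilibrium is in mixed strategies.
Let Player I play I with probability p. Player II is indifferent when 2p + 17(1−p) = 16p + 3(1−p), giving p = 1/2.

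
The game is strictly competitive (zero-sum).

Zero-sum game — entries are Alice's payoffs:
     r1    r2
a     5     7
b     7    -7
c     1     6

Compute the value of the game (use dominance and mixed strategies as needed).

21/4

Row c is strictly dominated by row a, so Alice never plays it.
The remaining 2×2 game on (a, b) × (r1, r2) has no saddle point. Let Alice play a with probability p; indifference gives 5p + 7(1−p) = 7p − 7(1−p), so p = 7/8.
Similarly Bob's optimal q on r1 is 7/8, and the value is 5·(7/8) + (7)·(1/8) = 21/4.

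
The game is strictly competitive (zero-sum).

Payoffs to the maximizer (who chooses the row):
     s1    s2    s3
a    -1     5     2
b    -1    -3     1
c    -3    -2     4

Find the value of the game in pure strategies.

Row minima: -1, -3, -3 → the maximizer's maximin is -1.
Column maxima: -1, 5, 4 → the minimizer's minimax is -1.
They coincide at (a, s1), so the value is -1.

-1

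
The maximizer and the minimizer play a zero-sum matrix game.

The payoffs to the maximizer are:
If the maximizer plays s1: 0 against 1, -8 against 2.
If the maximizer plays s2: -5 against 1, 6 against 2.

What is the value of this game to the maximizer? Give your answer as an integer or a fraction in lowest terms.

-40/19

Row minima are -8 and -5, so the maximizer's maximin is -5; column maxima are 0 and 6, so the minimizer's minimax is 0. These differ, so the equilibrium is in mixed strategies.
Let the maximizer play s1 with probability p. The minimizer is indifferent when −5(1−p) = −8p + 6(1−p), giving p = 11/19.
Let the minimizer play 1 with probability q. The maximizer is indifferent when −8(1−q) = −5q + 6(1−q), giving q = 14/19.
The value is 0·(14/19) + (-8)·(5/19) = -40/19.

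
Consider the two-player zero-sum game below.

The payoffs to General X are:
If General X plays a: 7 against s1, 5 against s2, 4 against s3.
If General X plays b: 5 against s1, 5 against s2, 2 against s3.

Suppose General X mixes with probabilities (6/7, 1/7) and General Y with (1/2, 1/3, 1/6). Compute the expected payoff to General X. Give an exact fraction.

79/14

Against (1/2, 1/3, 1/6), each row's expected payoff is a: 35/6; b: 9/2.
Taking the (6/7, 1/7)-weighted average: (6/7)·(35/6) + (1/7)·(9/2) = 79/14.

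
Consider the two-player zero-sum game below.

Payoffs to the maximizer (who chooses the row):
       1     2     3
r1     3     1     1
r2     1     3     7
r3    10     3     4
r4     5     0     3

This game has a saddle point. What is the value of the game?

Row minima: 1, 1, 3, 0 → the maximizer's maximin is 3.
Column maxima: 10, 3, 7 → the minimizer's minimax is 3.
They coincide at (r3, 2), so the value is 3.

3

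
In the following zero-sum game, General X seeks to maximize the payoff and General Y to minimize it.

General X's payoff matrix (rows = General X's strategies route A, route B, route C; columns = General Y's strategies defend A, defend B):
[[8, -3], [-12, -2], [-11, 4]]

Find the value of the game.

Row route B is strictly dominated by row route C, so General X never plays it.
The remaining 2×2 game on (route A, route C) × (defend A, defend B) has no saddle point. Let General X play route A with probability p; indifference gives 8p − 11(1−p) = −3p + 4(1−p), so p = 15/26.
Similarly General Y's optimal q on defend A is 7/26, and the value is 8·(7/26) + (-3)·(19/26) = -1/26.

-1/26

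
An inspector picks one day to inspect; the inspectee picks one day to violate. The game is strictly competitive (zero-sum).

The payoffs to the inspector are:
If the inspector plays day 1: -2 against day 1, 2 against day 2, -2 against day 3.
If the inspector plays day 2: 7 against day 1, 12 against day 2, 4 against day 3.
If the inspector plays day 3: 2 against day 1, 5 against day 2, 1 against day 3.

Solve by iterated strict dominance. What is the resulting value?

Column day 2 is strictly dominated by day 1 for the inspectee (-2<2, 7<12, 2<5); eliminate day 2.
Row day 1 is strictly dominated by row day 2 (7>-2, 4>-2); eliminate day 1.
Column day 1 is strictly dominated by day 3 for the inspectee (4<7, 1<2); eliminate day 1.
Row day 3 is strictly dominated by row day 2 (4>1); eliminate day 3.
Only (day 2, day 3) remains, with payoff 4.

4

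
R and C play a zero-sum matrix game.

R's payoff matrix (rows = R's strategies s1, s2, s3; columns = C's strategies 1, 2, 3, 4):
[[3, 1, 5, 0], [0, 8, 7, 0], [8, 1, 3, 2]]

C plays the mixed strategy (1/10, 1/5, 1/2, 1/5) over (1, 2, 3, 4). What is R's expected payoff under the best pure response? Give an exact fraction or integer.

s1: (3)·(1/10) + (1)·(1/5) + (5)·(1/2) + (0)·(1/5) = 3.
s2: (0)·(1/10) + (8)·(1/5) + (7)·(1/2) + (0)·(1/5) = 51/10.
s3: (8)·(1/10) + (1)·(1/5) + (3)·(1/2) + (2)·(1/5) = 29/10.
The best pure response is s2 with expected payoff 51/10.

51/10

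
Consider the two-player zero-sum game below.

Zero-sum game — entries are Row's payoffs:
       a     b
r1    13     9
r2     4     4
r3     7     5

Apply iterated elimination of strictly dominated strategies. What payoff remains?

Row r2 is strictly dominated by row r1 (13>4, 9>4); eliminate r2.
Column a is strictly dominated by b for Column (9<13, 5<7); eliminate a.
Row r3 is strictly dominated by row r1 (9>5); eliminate r3.
Only (r1, b) remains, with payoff 9.

9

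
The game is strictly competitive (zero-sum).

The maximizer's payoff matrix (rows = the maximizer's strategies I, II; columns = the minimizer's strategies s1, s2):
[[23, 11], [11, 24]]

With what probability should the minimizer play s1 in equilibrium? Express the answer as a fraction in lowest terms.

13/25

Row minima are 11 and 11, so the maximizer's maximin is 11; column maxima are 23 and 24, so the minimizer's minimax is 23. These differ, so the equilibrium is in mixed strategies.
Let the minimizer play s1 with probability q. The maximizer is indifferent when 23q + 11(1−q) = 11q + 24(1−q), giving q = 13/25.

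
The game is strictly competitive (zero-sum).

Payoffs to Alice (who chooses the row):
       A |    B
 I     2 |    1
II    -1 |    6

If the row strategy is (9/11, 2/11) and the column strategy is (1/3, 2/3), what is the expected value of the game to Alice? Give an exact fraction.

Against (1/3, 2/3), each row's expected payoff is I: 4/3; II: 11/3.
Taking the (9/11, 2/11)-weighted average: (9/11)·(4/3) + (2/11)·(11/3) = 58/33.

58/33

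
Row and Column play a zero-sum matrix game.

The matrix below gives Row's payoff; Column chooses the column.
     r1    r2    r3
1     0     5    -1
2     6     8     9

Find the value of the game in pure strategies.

Row minima: -1, 6 → Row's maximin is 6.
Column maxima: 6, 8, 9 → Column's minimax is 6.
They coincide at (2, r1), so the value is 6.

6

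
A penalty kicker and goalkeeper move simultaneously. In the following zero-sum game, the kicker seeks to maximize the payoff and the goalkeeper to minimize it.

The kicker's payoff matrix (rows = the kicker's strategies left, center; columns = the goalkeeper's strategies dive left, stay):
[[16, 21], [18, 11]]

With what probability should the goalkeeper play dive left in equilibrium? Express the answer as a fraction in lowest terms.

5/6

Row minima are 16 and 11, so the kicker's maximin is 16; column maxima are 18 and 21, so the goalkeeper's minimax is 18. These differ, so the equilibrium is in mixed strategies.
Let the goalkeeper play dive left with probability q. The kicker is indifferent when 16q + 21(1−q) = 18q + 11(1−q), giving q = 5/6.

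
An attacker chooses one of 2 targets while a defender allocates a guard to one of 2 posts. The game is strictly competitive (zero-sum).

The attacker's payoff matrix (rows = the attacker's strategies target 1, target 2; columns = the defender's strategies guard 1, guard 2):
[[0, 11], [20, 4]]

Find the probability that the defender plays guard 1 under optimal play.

7/27

Row minima are 0 and 4, so the attacker's maximin is 4; column maxima are 20 and 11, so the defender's minimax is 11. These differ, so the equilibrium is in mixed strategies.
Let the defender play guard 1 with probability q. The attacker is indifferent when 11(1−q) = 20q + 4(1−q), giving q = 7/27.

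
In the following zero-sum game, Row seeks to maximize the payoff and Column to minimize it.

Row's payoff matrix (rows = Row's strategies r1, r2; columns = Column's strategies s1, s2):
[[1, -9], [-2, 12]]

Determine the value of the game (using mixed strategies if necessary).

-1/4

Row minima are -9 and -2, so Row's maximin is -2; column maxima are 1 and 12, so Column's minimax is 1. These differ, so the equilibrium is in mixed strategies.
Let Row play r1 with probability p. Column is indifferent when p − 2(1−p) = −9p + 12(1−p), giving p = 7/12.
Let Column play s1 with probability q. Row is indifferent when q − 9(1−q) = −2q + 12(1−q), giving q = 7/8.
The value is 1·(7/8) + (-9)·(1/8) = -1/4.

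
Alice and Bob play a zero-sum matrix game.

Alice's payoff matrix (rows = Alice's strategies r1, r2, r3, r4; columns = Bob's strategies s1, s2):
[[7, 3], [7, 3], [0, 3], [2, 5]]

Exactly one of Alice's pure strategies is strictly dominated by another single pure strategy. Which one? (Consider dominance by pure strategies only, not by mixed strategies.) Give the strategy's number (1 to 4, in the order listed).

3

Compare r3 with r4: 2 > 0, 5 > 3.
So r4 strictly dominates r3 for Alice; r3 is strictly dominated.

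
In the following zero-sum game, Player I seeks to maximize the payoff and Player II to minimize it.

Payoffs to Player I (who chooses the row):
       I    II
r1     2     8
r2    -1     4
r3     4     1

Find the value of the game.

10/3

Row r2 is strictly dominated by row r1, so Player I never plays it.
The remaining 2×2 game on (r1, r3) × (I, II) has no saddle point. Let Player I play r1 with probability p; indifference gives 2p + 4(1−p) = 8p + (1−p), so p = 1/3.
Similarly Player II's optimal q on I is 7/9, and the value is 2·(7/9) + (8)·(2/9) = 10/3.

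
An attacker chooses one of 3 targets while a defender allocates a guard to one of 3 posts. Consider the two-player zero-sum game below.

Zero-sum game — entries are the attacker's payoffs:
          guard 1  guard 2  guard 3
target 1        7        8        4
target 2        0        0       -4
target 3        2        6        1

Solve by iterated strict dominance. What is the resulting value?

4

Column guard 1 is strictly dominated by guard 3 for the defender (4<7, -4<0, 1<2); eliminate guard 1.
Column guard 2 is strictly dominated by guard 3 for the defender (4<8, -4<0, 1<6); eliminate guard 2.
Row target 3 is strictly dominated by row target 1 (4>1); eliminate target 3.
Row target 2 is strictly dominated by row target 1 (4>-4); eliminate target 2.
Only (target 1, guard 3) remains, with payoff 4.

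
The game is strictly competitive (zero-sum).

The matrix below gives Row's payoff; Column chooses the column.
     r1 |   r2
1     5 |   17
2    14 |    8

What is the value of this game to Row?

11

Row minima are 5 and 8, so Row's maximin is 8; column maxima are 14 and 17, so Column's minimax is 14. These differ, so the equilibrium is in mixed strategies.
Let Row play 1 with probability p. Column is indifferent when 5p + 14(1−p) = 17p + 8(1−p), giving p = 1/3.
Let Column play r1 with probability q. Row is indifferent when 5q + 17(1−q) = 14q + 8(1−q), giving q = 1/2.
The value is 5·(1/2) + (17)·(1/2) = 11.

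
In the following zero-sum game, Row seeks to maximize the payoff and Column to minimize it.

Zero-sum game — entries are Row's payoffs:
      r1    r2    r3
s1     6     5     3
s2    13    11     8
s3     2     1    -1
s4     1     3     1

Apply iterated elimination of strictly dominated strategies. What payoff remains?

8

Column r2 is strictly dominated by r3 for Column (3<5, 8<11, -1<1, 1<3); eliminate r2.
Row s3 is strictly dominated by row s1 (6>2, 3>-1); eliminate s3.
Row s1 is strictly dominated by row s2 (13>6, 8>3); eliminate s1.
Row s4 is strictly dominated by row s2 (13>1, 8>1); eliminate s4.
Column r1 is strictly dominated by r3 for Column (8<13); eliminate r1.
Only (s2, r3) remains, with payoff 8.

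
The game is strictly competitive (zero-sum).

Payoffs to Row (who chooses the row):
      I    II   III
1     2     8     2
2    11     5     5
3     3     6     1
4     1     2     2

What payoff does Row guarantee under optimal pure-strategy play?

Row minima: 2, 5, 1, 1 → Row's maximin is 5.
Column maxima: 11, 8, 5 → Column's minimax is 5.
They coincide at (2, III), so the value is 5.

5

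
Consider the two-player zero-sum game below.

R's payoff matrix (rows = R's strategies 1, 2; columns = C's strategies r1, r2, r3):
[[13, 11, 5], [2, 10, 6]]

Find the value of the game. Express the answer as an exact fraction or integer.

17/3

Column r2 is strictly dominated by r3 for C (it gives R more in every row).
The remaining 2×2 game on (1, 2) × (r1, r3) has no saddle point. Let R play 1 with probability p; indifference gives 13p + 2(1−p) = 5p + 6(1−p), so p = 1/3.
Similarly C's optimal q on r1 is 1/12, and the value is 13·(1/12) + (5)·(11/12) = 17/3.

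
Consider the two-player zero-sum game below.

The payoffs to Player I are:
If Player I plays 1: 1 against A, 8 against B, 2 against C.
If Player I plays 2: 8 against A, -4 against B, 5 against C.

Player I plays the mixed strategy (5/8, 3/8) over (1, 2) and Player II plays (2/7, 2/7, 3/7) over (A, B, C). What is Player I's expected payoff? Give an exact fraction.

Against (2/7, 2/7, 3/7), each row's expected payoff is 1: 24/7; 2: 23/7.
Taking the (5/8, 3/8)-weighted average: (5/8)·(24/7) + (3/8)·(23/7) = 27/8.

27/8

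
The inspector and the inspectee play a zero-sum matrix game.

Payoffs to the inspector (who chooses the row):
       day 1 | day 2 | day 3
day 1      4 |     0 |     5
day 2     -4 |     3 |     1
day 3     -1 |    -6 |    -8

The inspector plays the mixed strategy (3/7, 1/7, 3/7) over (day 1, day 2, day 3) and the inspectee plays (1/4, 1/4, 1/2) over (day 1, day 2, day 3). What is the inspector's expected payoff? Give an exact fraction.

-13/14

Against (1/4, 1/4, 1/2), each row's expected payoff is day 1: 7/2; day 2: 1/4; day 3: -23/4.
Taking the (3/7, 1/7, 3/7)-weighted average: (3/7)·(7/2) + (1/7)·(1/4) + (3/7)·(-23/4) = -13/14.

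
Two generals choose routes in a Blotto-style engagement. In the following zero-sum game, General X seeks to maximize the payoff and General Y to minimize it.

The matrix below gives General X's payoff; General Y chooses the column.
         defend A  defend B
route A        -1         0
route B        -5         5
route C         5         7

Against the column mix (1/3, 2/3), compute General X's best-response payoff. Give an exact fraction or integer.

route A: (-1)·(1/3) + (0)·(2/3) = -1/3.
route B: (-5)·(1/3) + (5)·(2/3) = 5/3.
route C: (5)·(1/3) + (7)·(2/3) = 19/3.
The best pure response is route C with expected payoff 19/3.

19/3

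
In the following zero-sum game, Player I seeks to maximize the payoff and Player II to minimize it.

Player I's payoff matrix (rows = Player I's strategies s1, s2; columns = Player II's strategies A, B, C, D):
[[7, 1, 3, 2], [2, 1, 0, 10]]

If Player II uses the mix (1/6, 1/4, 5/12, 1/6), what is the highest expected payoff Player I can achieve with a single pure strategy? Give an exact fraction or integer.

3

s1: (7)·(1/6) + (1)·(1/4) + (3)·(5/12) + (2)·(1/6) = 3.
s2: (2)·(1/6) + (1)·(1/4) + (0)·(5/12) + (10)·(1/6) = 9/4.
The best pure response is s1 with expected payoff 3.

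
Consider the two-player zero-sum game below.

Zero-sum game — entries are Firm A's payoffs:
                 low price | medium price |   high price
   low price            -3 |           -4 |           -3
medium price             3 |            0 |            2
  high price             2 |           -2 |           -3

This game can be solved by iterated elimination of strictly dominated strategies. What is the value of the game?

0

Row high price is strictly dominated by row medium price (3>2, 0>-2, 2>-3); eliminate high price.
Column high price is strictly dominated by medium price for Firm B (-4<-3, 0<2); eliminate high price.
Column low price is strictly dominated by medium price for Firm B (-4<-3, 0<3); eliminate low price.
Row low price is strictly dominated by row medium price (0>-4); eliminate low price.
Only (medium price, medium price) remains, with payoff 0.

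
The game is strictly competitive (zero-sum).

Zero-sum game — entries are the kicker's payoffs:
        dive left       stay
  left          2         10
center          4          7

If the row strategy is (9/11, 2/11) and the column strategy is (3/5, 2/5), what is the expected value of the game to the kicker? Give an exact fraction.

26/5

Against (3/5, 2/5), each row's expected payoff is left: 26/5; center: 26/5.
Taking the (9/11, 2/11)-weighted average: (9/11)·(26/5) + (2/11)·(26/5) = 26/5.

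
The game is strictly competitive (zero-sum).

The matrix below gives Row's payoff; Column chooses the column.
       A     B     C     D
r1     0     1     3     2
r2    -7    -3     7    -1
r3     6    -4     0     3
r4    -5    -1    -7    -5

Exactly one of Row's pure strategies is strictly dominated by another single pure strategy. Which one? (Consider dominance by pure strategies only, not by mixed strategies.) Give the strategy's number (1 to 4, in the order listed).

Compare r4 with r1: 0 > -5, 1 > -1, 3 > -7, 2 > -5.
So r1 strictly dominates r4 for Row; r4 is strictly dominated.

4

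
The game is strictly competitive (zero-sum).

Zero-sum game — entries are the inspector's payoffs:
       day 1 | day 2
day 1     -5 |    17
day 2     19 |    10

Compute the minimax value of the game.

Row minima are -5 and 10, so the inspector's maximin is 10; column maxima are 19 and 17, so the inspectee's minimax is 17. These differ, so the equilibrium is in mixed strategies.
Let the inspector play day 1 with probability p. The inspectee is indifferent when −5p + 19(1−p) = 17p + 10(1−p), giving p = 9/31.
Let the inspectee play day 1 with probability q. The inspector is indifferent when −5q + 17(1−q) = 19q + 10(1−q), giving q = 7/31.
The value is -5·(7/31) + (17)·(24/31) = 373/31.

373/31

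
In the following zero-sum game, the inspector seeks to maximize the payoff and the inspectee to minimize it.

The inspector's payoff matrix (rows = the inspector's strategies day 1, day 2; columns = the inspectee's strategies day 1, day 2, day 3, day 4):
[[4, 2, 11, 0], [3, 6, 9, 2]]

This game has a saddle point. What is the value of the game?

Row minima: 0, 2 → the inspector's maximin is 2.
Column maxima: 4, 6, 11, 2 → the inspectee's minimax is 2.
They coincide at (day 2, day 4), so the value is 2.

2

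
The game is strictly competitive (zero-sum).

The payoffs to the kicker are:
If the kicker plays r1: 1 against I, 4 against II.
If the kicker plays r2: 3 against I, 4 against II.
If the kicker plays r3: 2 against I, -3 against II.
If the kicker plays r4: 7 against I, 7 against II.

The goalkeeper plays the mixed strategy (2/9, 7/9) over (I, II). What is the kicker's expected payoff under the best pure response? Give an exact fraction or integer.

r1: (1)·(2/9) + (4)·(7/9) = 10/3.
r2: (3)·(2/9) + (4)·(7/9) = 34/9.
r3: (2)·(2/9) + (-3)·(7/9) = -17/9.
r4: (7)·(2/9) + (7)·(7/9) = 7.
The best pure response is r4 with expected payoff 7.

7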